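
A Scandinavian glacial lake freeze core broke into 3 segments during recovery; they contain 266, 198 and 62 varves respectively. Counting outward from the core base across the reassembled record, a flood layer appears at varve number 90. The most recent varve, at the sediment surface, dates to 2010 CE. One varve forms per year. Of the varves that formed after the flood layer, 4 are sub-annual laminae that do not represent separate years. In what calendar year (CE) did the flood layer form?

1578 CE

Total varves = 266 + 198 + 62 = 526.
526 − 90 = 436 varves lie beyond the flood layer toward the sediment surface.
Excluding 4 false varves: 436 − 4 = 432.
2010 − 432 = 1578 CE.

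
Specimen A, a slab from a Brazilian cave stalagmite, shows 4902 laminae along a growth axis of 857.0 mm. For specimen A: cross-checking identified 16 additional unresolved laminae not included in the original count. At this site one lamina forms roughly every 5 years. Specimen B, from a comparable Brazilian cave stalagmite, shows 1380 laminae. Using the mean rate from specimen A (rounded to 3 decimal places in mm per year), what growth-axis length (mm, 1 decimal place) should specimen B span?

241.5 mm

Specimen A: after corrections the count is 4902 + 16 = 4918 laminae.
Specimen A: 4918 laminae at 5 years each span 4918 × 5 = 24590 years.
A: Mean rate = 857.0 mm / 24590 years ≈ 0.035 mm/year.
Specimen B: at 5 years per lamina, 1380 × 5 = 6900 years. For B, 0.035 mm/year × 6900 years = 241.5 mm.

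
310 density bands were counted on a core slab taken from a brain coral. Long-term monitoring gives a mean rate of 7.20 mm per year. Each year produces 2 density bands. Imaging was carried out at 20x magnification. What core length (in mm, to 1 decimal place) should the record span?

1116.0 mm

Dividing by 2 density bands per year: 310 / 2 = 155 years.
Length ≈ 7.20 × 155 = 1116.0 mm.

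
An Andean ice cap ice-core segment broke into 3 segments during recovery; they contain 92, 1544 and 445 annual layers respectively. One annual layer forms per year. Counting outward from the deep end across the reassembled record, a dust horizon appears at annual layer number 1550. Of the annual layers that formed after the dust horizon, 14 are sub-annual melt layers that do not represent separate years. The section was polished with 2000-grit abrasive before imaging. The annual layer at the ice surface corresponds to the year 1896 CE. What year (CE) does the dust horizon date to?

Total annual layers = 92 + 1544 + 445 = 2081.
Between annual layer 1550 and the ice surface there are 2081 − 1550 = 531 annual layers.
Removing the 14 false annual layers leaves 531 − 14 = 517 true annual layers beyond the dust horizon.
The annual layer at the ice surface is 1896 CE, so the dust horizon dates to 1896 − 517 = 1379 CE.

1379 CE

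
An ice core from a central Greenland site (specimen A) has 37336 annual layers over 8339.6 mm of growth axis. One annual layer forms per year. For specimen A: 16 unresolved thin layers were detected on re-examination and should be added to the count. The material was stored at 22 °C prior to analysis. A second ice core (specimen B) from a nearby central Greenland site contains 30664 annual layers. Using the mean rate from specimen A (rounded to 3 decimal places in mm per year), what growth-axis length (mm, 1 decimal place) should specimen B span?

6838.1 mm

Specimen A: true annual layer count = 37336 + 16 = 37352.
A: 8339.6 mm over 37352 years gives 8339.6 / 37352 ≈ 0.223 mm/yr.
Length of B = 0.223 × 30664 = 6838.1 mm.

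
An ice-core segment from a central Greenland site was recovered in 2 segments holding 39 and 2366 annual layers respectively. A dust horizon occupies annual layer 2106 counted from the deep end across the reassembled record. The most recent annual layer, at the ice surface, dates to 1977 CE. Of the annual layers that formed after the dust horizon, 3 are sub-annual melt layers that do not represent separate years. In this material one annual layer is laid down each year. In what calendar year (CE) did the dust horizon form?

Total annual layers = 39 + 2366 = 2405.
Between annual layer 2106 and the ice surface there are 2405 − 2106 = 299 annual layers.
Removing the 3 false annual layers leaves 299 − 3 = 296 true annual layers beyond the dust horizon.
Counting back 296 years from 1977 CE places the dust horizon in 1977 − 296 = 1681 CE.

1681 CE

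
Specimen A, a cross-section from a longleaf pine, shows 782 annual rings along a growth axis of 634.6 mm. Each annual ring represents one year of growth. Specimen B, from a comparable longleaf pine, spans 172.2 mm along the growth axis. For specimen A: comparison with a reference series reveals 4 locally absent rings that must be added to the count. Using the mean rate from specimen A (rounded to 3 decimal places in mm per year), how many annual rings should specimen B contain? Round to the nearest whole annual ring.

213 annual rings

Specimen A: correcting the raw count gives 782 + 4 = 786 true annual rings.
A: 634.6 mm over 786 years gives 634.6 / 786 ≈ 0.807 mm/year.
For B, 172.2 / 0.807 = 213.38 years ≈ 213 annual rings.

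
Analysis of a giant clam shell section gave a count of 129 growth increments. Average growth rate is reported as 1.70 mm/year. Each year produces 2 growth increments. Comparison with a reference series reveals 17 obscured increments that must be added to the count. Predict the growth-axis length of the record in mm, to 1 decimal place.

124.1 mm

Correcting the raw count gives 129 + 17 = 146 true growth increments.
Dividing by 2 growth increments per year: 146 / 2 = 73 years.
Predicted length = 1.70 mm/year × 73 years = 124.1 mm.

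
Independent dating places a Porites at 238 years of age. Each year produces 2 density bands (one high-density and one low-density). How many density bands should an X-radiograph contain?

Expected density bands: 238 × 2 = 476.
So 476 density bands should be present.

476 density bands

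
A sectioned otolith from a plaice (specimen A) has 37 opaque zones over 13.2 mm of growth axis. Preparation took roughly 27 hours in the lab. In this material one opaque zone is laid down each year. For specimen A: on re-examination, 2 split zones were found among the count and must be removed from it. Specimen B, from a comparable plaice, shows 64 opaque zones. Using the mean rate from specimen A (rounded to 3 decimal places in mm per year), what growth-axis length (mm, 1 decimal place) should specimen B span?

Specimen A: correcting the raw count gives 37 − 2 = 35 true opaque zones.
A: Mean rate = 13.2 mm / 35 years ≈ 0.377 mm per year.
Length of B = 0.377 × 64 = 24.1 mm.

24.1 mm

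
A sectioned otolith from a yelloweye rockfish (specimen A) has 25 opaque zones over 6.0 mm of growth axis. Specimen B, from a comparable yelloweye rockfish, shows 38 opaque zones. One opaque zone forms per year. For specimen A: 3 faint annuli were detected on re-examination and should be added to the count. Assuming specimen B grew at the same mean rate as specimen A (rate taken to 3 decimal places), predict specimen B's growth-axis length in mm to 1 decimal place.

Specimen A: adjusted count: 25 + 3 = 28 opaque zones.
A: Mean rate = 6.0 mm / 28 years ≈ 0.214 mm/year.
Length of B = 0.214 × 38 = 8.1 mm.

8.1 mm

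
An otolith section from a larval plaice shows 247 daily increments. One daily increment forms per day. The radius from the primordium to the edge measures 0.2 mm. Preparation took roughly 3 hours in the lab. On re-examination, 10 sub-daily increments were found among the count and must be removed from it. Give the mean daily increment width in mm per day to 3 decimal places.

0.001 mm per day

Adjusted count: 247 − 10 = 237 daily increments.
Mean rate = 0.2 mm / 237 days ≈ 0.001 mm per day.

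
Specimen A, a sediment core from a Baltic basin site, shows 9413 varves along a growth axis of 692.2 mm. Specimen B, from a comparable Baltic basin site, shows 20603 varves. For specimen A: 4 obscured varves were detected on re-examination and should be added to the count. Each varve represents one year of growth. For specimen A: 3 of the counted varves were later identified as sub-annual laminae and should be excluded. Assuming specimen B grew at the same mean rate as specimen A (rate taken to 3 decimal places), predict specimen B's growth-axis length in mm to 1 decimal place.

1524.6 mm

Specimen A: correcting the raw count gives 9413 − 3 + 4 = 9414 true varves.
A: 692.2 mm over 9414 years gives 692.2 / 9414 ≈ 0.074 mm per year.
B's length ≈ 0.074 × 20603 = 1524.6 mm.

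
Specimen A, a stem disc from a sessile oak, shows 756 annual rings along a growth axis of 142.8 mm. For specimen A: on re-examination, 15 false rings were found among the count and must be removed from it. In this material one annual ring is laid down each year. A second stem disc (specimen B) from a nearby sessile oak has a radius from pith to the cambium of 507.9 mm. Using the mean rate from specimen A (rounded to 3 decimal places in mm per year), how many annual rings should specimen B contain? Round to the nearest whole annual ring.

2632 annual rings

Specimen A: correcting the raw count gives 756 − 15 = 741 true annual rings.
A: 142.8 mm over 741 years gives 142.8 / 741 ≈ 0.193 mm/yr.
Specimen B: 507.9 mm / 0.193 mm per year = 2631.61 years ≈ 2632 annual rings.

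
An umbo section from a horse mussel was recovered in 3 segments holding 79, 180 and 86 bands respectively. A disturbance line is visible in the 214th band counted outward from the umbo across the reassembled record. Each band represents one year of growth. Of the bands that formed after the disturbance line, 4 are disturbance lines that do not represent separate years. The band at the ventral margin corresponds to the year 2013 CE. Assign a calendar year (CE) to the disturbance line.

Total bands = 79 + 180 + 86 = 345.
345 − 214 = 131 bands lie beyond the disturbance line toward the ventral margin.
Excluding 4 false bands: 131 − 4 = 127.
The band at the ventral margin is 2013 CE, so the disturbance line dates to 2013 − 127 = 1886 CE.

1886 CE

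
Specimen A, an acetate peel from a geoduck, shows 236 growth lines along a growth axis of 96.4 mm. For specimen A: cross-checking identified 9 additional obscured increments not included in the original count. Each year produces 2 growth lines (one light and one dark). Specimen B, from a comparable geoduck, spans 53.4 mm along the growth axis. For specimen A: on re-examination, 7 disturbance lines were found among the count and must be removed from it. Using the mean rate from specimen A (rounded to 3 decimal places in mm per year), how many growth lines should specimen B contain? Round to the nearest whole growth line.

132 growth lines

Specimen A: adjusted count: 236 − 7 + 9 = 238 growth lines.
Specimen A: 238 growth lines at 2 per year is 238 / 2 = 119 years.
A: Extension rate ≈ 96.4 / 119 = 0.810 mm/year.
Specimen B: 53.4 mm / 0.810 mm per year = 65.93 years; at 2 growth lines per year that is 65.93 × 2 ≈ 132 growth lines.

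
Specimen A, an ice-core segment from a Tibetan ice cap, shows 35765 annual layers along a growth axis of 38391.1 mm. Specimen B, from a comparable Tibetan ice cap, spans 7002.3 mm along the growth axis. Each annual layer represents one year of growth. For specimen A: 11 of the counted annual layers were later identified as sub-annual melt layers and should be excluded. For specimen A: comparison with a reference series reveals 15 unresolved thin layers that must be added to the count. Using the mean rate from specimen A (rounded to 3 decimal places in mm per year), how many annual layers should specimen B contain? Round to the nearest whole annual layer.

Specimen A: adjusted count: 35765 − 11 + 15 = 35769 annual layers.
A: Mean rate = 38391.1 mm / 35769 years ≈ 1.073 mm/yr.
For B, 7002.3 / 1.073 = 6525.91 years ≈ 6526 annual layers.

6526 annual layers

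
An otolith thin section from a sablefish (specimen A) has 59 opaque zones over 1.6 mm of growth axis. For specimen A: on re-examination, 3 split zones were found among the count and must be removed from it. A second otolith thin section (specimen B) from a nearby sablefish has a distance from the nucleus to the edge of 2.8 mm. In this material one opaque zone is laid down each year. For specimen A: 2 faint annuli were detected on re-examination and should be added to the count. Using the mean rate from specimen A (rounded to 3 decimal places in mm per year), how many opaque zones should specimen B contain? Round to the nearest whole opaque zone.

100 opaque zones

Specimen A: adjusted count: 59 − 3 + 2 = 58 opaque zones.
A: Extension rate ≈ 1.6 / 58 = 0.028 mm/year.
Specimen B: 2.8 mm / 0.028 mm per year = 100.00 years ≈ 100 opaque zones.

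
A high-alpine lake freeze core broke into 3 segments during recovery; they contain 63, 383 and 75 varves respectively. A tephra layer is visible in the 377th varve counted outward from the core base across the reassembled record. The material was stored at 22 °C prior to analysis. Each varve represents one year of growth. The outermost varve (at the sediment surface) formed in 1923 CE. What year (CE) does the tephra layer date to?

1779 CE

Total varves = 63 + 383 + 75 = 521.
The tephra layer sits at varve 377 from the core base, so 521 − 377 = 144 varves formed after it.
1923 − 144 = 1779 CE.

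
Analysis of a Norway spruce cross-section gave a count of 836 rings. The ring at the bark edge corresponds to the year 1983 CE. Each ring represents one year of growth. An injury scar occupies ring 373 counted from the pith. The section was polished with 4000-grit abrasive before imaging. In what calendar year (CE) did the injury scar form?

836 − 373 = 463 rings lie beyond the injury scar toward the bark edge.
1983 − 463 = 1520 CE.

1520 CE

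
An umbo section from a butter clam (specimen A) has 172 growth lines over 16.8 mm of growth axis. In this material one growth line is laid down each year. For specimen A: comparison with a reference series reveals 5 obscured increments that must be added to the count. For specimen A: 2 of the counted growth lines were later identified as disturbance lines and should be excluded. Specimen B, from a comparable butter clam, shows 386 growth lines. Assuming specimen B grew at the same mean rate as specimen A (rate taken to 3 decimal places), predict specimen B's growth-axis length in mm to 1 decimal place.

Specimen A: true growth line count = 172 − 2 + 5 = 175.
A: Extension rate ≈ 16.8 / 175 = 0.096 mm/year.
B's length ≈ 0.096 × 386 = 37.1 mm.

37.1 mm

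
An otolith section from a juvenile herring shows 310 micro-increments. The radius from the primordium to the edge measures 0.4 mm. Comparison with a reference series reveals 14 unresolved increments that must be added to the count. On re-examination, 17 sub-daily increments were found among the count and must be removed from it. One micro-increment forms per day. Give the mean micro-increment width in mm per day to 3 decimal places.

0.001 mm per day

Adjusted count: 310 − 17 + 14 = 307 micro-increments.
0.4 mm over 307 days gives 0.4 / 307 ≈ 0.001 mm per day.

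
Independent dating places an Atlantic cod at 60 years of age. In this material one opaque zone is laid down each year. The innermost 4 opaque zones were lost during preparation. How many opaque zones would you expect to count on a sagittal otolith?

One opaque zone per year gives 60 opaque zones over 60 years.
60 − 4 missed = 56 opaque zones expected in the prepared section.

56 opaque zones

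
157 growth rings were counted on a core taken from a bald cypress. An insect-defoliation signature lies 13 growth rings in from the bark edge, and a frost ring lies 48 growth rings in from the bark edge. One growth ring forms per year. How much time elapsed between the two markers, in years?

35 years

48 − 13 = 35 growth rings lie between the two events.
One growth ring per year makes the interval 35 years.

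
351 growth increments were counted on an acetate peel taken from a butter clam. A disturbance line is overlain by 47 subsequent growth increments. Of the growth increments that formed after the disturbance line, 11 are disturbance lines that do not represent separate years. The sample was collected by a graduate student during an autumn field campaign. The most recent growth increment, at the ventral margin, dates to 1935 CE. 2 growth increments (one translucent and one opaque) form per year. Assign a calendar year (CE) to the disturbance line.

47 growth increments formed after the disturbance line.
Removing the 11 false growth increments leaves 47 − 11 = 36 true growth increments beyond the disturbance line.
Dividing by 2 growth increments per year: 36 / 2 = 18 years.
Counting back 18 years from 1935 CE places the disturbance line in 1935 − 18 = 1917 CE.

1917 CE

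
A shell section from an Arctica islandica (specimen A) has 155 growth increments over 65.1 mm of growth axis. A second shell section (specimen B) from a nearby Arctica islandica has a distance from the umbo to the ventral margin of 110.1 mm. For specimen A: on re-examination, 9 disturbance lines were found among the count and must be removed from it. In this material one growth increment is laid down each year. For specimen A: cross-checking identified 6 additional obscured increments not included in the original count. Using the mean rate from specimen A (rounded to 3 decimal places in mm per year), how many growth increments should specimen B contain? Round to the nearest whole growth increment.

Specimen A: after corrections the count is 155 − 9 + 6 = 152 growth increments.
A: Mean rate = 65.1 mm / 152 years ≈ 0.428 mm/yr.
B spans 110.1 / 0.428 = 257.24 years ≈ 257 growth increments.

257 growth increments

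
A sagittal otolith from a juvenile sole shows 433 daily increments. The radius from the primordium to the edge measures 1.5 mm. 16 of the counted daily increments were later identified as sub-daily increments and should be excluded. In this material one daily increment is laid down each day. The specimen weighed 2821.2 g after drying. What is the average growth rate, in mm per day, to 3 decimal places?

0.004 mm per day

Correcting the raw count gives 433 − 16 = 417 true daily increments.
Extension rate ≈ 1.5 / 417 = 0.004 mm per day.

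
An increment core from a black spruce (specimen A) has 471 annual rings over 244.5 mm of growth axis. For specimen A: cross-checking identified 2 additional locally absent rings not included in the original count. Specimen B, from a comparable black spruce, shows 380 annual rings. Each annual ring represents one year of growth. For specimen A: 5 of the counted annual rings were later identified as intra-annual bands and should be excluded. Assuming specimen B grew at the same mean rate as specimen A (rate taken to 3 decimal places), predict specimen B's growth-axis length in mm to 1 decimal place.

Specimen A: adjusted count: 471 − 5 + 2 = 468 annual rings.
A: Mean rate = 244.5 mm / 468 years ≈ 0.522 mm/year.
Length of B = 0.522 × 380 = 198.4 mm.

198.4 mm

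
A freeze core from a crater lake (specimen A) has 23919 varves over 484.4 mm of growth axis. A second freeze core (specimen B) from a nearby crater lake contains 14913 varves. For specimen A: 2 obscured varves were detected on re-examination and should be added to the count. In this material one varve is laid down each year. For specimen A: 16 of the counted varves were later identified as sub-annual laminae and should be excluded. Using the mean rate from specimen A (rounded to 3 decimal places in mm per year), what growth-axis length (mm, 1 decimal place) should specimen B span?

Specimen A: adjusted count: 23919 − 16 + 2 = 23905 varves.
A: Extension rate ≈ 484.4 / 23905 = 0.020 mm per year.
B's length ≈ 0.020 × 14913 = 298.3 mm.

298.3 mm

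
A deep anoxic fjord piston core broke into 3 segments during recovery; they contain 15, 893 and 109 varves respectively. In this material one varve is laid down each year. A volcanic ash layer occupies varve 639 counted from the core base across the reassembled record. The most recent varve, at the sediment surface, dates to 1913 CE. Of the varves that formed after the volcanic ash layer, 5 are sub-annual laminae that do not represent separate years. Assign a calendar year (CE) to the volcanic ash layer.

1540 CE

Total varves = 15 + 893 + 109 = 1017.
The volcanic ash layer sits at varve 639 from the core base, so 1017 − 639 = 378 varves formed after it.
Removing the 5 false varves leaves 378 − 5 = 373 true varves beyond the volcanic ash layer.
1913 − 373 = 1540 CE.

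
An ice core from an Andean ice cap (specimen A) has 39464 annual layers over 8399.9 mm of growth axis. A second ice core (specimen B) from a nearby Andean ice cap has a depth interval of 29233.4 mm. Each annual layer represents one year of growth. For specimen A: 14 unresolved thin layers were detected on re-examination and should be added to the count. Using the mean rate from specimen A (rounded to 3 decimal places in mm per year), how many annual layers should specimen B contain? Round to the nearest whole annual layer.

Specimen A: true annual layer count = 39464 + 14 = 39478.
A: 8399.9 mm over 39478 years gives 8399.9 / 39478 ≈ 0.213 mm/yr.
B spans 29233.4 / 0.213 = 137246.01 years ≈ 137246 annual layers.

137246 annual layers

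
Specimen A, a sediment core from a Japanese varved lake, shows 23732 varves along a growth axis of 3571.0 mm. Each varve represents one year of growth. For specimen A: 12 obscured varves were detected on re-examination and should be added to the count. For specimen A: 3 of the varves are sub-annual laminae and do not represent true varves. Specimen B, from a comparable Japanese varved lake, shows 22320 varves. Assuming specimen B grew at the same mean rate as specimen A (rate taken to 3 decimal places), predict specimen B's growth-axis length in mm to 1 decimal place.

3348.0 mm

Specimen A: adjusted count: 23732 − 3 + 12 = 23741 varves.
A: 3571.0 mm over 23741 years gives 3571.0 / 23741 ≈ 0.150 mm/yr.
B's length ≈ 0.150 × 22320 = 3348.0 mm.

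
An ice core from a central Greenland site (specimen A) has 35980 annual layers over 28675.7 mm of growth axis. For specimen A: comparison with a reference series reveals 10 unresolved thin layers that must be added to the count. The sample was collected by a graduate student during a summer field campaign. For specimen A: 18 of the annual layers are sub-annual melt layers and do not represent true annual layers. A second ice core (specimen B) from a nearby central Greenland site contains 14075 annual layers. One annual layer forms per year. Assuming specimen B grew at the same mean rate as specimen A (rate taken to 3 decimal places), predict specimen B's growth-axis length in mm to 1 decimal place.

11217.8 mm

Specimen A: correcting the raw count gives 35980 − 18 + 10 = 35972 true annual layers.
A: Mean rate = 28675.7 mm / 35972 years ≈ 0.797 mm/yr.
Length of B = 0.797 × 14075 = 11217.8 mm.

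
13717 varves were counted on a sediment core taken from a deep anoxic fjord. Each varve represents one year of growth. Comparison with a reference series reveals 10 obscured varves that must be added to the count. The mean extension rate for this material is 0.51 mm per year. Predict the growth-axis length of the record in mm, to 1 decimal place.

7000.8 mm

True varve count = 13717 + 10 = 13727.
Length ≈ 0.51 × 13727 = 7000.8 mm.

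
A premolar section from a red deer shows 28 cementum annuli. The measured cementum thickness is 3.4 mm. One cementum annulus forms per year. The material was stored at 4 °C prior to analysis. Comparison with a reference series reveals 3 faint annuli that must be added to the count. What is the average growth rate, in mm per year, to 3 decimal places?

After corrections the count is 28 + 3 = 31 cementum annuli.
3.4 mm over 31 years gives 3.4 / 31 ≈ 0.110 mm per year.

0.110 mm per year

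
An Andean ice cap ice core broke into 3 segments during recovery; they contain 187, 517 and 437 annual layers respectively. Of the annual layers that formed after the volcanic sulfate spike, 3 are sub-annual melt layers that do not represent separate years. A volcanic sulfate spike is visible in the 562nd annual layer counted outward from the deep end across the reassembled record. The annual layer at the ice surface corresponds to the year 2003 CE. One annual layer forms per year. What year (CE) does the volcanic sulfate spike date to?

1427 CE

Total annual layers = 187 + 517 + 437 = 1141.
Between annual layer 562 and the ice surface there are 1141 − 562 = 579 annual layers.
Excluding 3 false annual layers: 579 − 3 = 576.
The annual layer at the ice surface is 2003 CE, so the volcanic sulfate spike dates to 2003 − 576 = 1427 CE.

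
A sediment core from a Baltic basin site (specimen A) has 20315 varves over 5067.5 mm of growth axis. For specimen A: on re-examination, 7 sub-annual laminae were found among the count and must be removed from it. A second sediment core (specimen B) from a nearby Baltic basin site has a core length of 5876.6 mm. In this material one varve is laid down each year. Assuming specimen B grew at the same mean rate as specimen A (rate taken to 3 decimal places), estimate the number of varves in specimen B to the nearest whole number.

23506 varves

Specimen A: after corrections the count is 20315 − 7 = 20308 varves.
A: Extension rate ≈ 5067.5 / 20308 = 0.250 mm/yr.
For B, 5876.6 / 0.250 = 23506.40 years ≈ 23506 varves.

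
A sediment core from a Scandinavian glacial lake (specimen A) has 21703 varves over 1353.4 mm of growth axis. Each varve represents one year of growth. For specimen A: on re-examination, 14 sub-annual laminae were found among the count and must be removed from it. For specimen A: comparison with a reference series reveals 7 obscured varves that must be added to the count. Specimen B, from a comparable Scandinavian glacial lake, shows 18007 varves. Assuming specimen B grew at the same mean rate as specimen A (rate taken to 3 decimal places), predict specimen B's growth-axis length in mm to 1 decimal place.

1116.4 mm

Specimen A: true varve count = 21703 − 14 + 7 = 21696.
A: Extension rate ≈ 1353.4 / 21696 = 0.062 mm/year.
For B, 0.062 mm/year × 18007 years = 1116.4 mm.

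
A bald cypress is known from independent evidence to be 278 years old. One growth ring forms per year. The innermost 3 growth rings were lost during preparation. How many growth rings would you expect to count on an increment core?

275 growth rings

One growth ring per year gives 278 growth rings over 278 years.
Subtracting the 3 growth rings not captured gives 278 − 3 = 275 growth rings in the record.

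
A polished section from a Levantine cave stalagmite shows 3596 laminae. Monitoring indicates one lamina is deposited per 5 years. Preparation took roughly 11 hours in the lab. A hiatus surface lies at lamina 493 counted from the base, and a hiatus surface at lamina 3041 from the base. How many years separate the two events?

Separation: 3041 − 493 = 2548 laminae.
Multiplying by 5 years per lamina: 2548 × 5 = 12740 years.

12740 years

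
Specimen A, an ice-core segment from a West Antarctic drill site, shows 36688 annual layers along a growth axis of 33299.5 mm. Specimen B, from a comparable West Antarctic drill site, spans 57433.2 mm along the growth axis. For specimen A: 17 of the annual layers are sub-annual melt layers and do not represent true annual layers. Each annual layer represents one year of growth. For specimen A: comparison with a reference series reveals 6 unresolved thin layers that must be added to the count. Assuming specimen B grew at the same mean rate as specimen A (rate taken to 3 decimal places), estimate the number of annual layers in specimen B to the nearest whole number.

Specimen A: adjusted count: 36688 − 17 + 6 = 36677 annual layers.
A: Mean rate = 33299.5 mm / 36677 years ≈ 0.908 mm/yr.
B spans 57433.2 / 0.908 = 63252.42 years ≈ 63252 annual layers.

63252 annual layers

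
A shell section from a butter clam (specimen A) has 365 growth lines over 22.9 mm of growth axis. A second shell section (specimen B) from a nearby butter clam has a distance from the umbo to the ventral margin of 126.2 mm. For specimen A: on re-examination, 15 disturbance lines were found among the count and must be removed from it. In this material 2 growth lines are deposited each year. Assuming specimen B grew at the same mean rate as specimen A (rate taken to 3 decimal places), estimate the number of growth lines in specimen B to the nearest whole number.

1927 growth lines

Specimen A: adjusted count: 365 − 15 = 350 growth lines.
Specimen A: dividing by 2 growth lines per year: 350 / 2 = 175 years.
A: Mean rate = 22.9 mm / 175 years ≈ 0.131 mm/year.
Specimen B: 126.2 mm / 0.131 mm per year = 963.36 years; at 2 growth lines per year that is 963.36 × 2 ≈ 1927 growth lines.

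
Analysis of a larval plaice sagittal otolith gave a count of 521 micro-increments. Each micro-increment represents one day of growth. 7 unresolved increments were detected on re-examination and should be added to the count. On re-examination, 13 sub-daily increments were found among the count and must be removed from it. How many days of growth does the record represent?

Adjusted count: 521 − 13 + 7 = 515 micro-increments.
One micro-increment per day makes the duration 515 days.

515 days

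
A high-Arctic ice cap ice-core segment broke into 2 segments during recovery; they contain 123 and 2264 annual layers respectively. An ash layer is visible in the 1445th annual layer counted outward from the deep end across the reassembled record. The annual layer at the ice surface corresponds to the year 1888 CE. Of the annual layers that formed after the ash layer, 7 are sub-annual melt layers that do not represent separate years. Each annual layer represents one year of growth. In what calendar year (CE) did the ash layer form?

953 CE

Total annual layers = 123 + 2264 = 2387.
Between annual layer 1445 and the ice surface there are 2387 − 1445 = 942 annual layers.
942 − 7 false = 935 true annual layers after the ash layer.
Counting back 935 years from 1888 CE places the ash layer in 1888 − 935 = 953 CE.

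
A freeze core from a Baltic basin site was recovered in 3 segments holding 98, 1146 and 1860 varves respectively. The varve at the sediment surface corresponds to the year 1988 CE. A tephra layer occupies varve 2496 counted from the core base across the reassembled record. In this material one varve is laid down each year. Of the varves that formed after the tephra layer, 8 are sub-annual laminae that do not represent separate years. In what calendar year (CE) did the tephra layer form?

Total varves = 98 + 1146 + 1860 = 3104.
Between varve 2496 and the sediment surface there are 3104 − 2496 = 608 varves.
Excluding 8 false varves: 608 − 8 = 600.
The varve at the sediment surface is 1988 CE, so the tephra layer dates to 1988 − 600 = 1388 CE.

1388 CE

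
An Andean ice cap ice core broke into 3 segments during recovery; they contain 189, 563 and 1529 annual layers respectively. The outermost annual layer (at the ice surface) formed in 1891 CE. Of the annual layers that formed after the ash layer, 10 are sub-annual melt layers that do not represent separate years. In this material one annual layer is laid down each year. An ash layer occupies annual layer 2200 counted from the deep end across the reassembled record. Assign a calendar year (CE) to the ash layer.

1820 CE

Total annual layers = 189 + 563 + 1529 = 2281.
Between annual layer 2200 and the ice surface there are 2281 − 2200 = 81 annual layers.
Excluding 10 false annual layers: 81 − 10 = 71.
The annual layer at the ice surface is 1891 CE, so the ash layer dates to 1891 − 71 = 1820 CE.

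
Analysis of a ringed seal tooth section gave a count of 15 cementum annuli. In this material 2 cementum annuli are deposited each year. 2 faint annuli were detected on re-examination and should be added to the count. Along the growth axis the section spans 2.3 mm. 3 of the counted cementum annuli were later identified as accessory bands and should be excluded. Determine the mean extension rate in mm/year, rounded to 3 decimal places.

Adjusted count: 15 − 3 + 2 = 14 cementum annuli.
14 cementum annuli at 2 per year is 14 / 2 = 7 years.
Mean rate = 2.3 mm / 7 years ≈ 0.329 mm/year.

0.329 mm/year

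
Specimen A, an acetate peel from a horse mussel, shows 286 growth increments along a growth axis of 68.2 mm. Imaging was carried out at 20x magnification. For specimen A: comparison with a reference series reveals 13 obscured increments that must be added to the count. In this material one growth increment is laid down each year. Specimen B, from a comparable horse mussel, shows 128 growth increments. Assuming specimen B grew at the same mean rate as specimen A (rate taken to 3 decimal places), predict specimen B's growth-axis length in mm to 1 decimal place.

29.2 mm

Specimen A: adjusted count: 286 + 13 = 299 growth increments.
A: 68.2 mm over 299 years gives 68.2 / 299 ≈ 0.228 mm/yr.
B's length ≈ 0.228 × 128 = 29.2 mm.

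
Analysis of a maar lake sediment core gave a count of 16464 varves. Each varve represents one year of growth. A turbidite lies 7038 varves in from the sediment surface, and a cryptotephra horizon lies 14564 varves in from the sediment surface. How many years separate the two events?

7526 yr

The two markers are separated by 14564 − 7038 = 7526 varves.
One varve per year makes the interval 7526 years.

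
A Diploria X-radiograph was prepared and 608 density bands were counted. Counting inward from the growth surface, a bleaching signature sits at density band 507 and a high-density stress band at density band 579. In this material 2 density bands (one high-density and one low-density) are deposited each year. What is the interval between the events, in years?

The two markers are separated by 579 − 507 = 72 density bands.
72 density bands at 2 per year is 72 / 2 = 36 years.

36 years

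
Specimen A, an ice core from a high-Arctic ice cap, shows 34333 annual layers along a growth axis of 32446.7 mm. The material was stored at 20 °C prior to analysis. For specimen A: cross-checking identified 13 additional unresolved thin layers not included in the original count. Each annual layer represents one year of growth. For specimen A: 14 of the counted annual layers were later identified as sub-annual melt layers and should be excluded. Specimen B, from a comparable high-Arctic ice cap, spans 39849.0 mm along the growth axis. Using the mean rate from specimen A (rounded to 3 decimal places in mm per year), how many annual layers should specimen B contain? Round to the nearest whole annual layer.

42168 annual layers

Specimen A: correcting the raw count gives 34333 − 14 + 13 = 34332 true annual layers.
A: Extension rate ≈ 32446.7 / 34332 = 0.945 mm per year.
For B, 39849.0 / 0.945 = 42168.25 years ≈ 42168 annual layers.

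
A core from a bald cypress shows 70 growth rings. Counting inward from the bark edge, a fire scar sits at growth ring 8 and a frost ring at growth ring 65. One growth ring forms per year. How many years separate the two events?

57 years

The two markers are separated by 65 − 8 = 57 growth rings.
That is 57 years at one growth ring per year.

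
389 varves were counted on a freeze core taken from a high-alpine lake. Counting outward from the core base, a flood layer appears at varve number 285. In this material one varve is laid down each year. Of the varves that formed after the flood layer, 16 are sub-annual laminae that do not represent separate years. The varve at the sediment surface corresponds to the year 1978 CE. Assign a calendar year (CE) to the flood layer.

Between varve 285 and the sediment surface there are 389 − 285 = 104 varves.
Removing the 16 false varves leaves 104 − 16 = 88 true varves beyond the flood layer.
1978 − 88 = 1890 CE.

1890 CE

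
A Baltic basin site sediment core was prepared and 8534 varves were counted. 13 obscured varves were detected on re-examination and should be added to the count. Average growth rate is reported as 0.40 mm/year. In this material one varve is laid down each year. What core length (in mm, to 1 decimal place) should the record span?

3418.8 mm

After corrections the count is 8534 + 13 = 8547 varves.
Predicted length = 0.40 mm/year × 8547 years = 3418.8 mm.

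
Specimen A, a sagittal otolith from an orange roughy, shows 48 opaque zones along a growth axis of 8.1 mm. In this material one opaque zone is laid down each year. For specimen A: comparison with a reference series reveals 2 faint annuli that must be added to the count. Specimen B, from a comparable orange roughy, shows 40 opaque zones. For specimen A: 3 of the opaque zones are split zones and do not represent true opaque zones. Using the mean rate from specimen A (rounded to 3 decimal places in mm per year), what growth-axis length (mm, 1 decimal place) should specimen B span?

6.9 mm

Specimen A: adjusted count: 48 − 3 + 2 = 47 opaque zones.
A: Extension rate ≈ 8.1 / 47 = 0.172 mm per year.
For B, 0.172 mm/year × 40 years = 6.9 mm.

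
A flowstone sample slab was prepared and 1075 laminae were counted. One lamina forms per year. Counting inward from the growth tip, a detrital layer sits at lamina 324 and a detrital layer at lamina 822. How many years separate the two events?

822 − 324 = 498 laminae lie between the two events.
That is 498 years at one lamina per year.

498 years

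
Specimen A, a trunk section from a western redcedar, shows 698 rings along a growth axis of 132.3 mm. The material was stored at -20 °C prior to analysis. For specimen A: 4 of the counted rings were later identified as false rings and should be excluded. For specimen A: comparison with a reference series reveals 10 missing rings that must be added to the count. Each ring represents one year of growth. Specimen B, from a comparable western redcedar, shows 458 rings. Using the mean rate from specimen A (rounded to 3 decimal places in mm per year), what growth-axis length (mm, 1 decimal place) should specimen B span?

Specimen A: after corrections the count is 698 − 4 + 10 = 704 rings.
A: Mean rate = 132.3 mm / 704 years ≈ 0.188 mm/year.
For B, 0.188 mm/year × 458 years = 86.1 mm.

86.1 mm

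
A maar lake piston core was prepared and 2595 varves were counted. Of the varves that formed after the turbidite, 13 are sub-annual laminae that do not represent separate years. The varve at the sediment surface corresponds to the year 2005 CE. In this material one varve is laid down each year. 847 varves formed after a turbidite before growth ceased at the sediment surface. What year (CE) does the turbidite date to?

1171 CE

847 varves post-date the turbidite.
Excluding 13 false varves: 847 − 13 = 834.
Counting back 834 years from 2005 CE places the turbidite in 2005 − 834 = 1171 CE.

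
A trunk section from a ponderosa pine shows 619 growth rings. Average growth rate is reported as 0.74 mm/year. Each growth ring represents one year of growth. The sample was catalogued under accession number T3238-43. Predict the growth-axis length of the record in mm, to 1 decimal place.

619 years of growth are recorded.
619 years at 0.74 mm/year gives 0.74 × 619 = 458.1 mm.

458.1 mm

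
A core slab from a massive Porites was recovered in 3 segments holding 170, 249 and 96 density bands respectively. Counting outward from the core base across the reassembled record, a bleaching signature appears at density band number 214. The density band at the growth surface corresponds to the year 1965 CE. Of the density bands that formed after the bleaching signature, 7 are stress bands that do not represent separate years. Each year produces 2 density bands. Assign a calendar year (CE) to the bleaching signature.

Total density bands = 170 + 249 + 96 = 515.
515 − 214 = 301 density bands lie beyond the bleaching signature toward the growth surface.
Excluding 7 false density bands: 301 − 7 = 294.
Dividing by 2 density bands per year: 294 / 2 = 147 years.
The density band at the growth surface is 1965 CE, so the bleaching signature dates to 1965 − 147 = 1818 CE.

1818 CE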